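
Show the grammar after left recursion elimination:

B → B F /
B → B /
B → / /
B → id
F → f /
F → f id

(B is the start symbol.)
B is directly left-recursive. The standard transformation for
  A → A α₁ | ... | A α_m | β₁ | ... | β_n
is
  A  → β₁ A' | ... | β_n A'
  A' → α₁ A' | ... | α_m A' | ε

B → / / becomes B → / / B'
B → id becomes B → id B'
B → B F / becomes B' → F / B'
B → B / becomes B' → / B'
Add B' → ε

Productions for other non-terminals are unchanged:
  F → f /
  F → f id

Resulting grammar:
B → / / B'
B → id B'
B' → F / B'
B' → / B'
B' → ε
F → f /
F → f id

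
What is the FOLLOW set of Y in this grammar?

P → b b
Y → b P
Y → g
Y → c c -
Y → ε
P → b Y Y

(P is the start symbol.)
{ $, 'b', 'c', 'g' }

To compute FOLLOW(Y), find every occurrence of Y on a right-hand side N → α Y β: add FIRST(β) \ {ε}, and if β is empty or nullable also add FOLLOW(N). Iterate to a fixed point.

In P → b Y Y: Y is followed by Y, add FIRST(Y) \ {ε} = { 'b', 'c', 'g' }
  Y is nullable, so also add FOLLOW(P)
In P → b Y Y: Y is at the end, add FOLLOW(P)

The FOLLOW sets referred to above (computed the same way, to a fixed point):
  FOLLOW(P) = { $, 'b', 'c', 'g' }

Taking the union: FOLLOW(Y) = { $, 'b', 'c', 'g' }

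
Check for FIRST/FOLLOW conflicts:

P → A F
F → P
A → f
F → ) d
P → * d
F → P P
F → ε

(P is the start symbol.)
Yes. F → P with FOLLOW(F) on { '*', 'f' }; F → P P with FOLLOW(F) on { '*', 'f' }

Nullable non-terminals: F.
FIRST sets used below: FIRST(P) = { '*', 'f' }

F: nullable alternative(s) F → ε; FOLLOW(F) = { $, '*', 'f' }
  F → P: FIRST \ {ε} = { '*', 'f' } — overlaps FOLLOW(F) on { '*', 'f' }: CONFLICT
  F → ) d: FIRST \ {ε} = { ')' } — disjoint from FOLLOW(F)
  F → P P: FIRST \ {ε} = { '*', 'f' } — overlaps FOLLOW(F) on { '*', 'f' }: CONFLICT
  F → ε: FIRST \ {ε} = { } — this is the only nullable alternative, skip

A, P have no nullable alternative, so no FIRST/FOLLOW check is needed there.

So the grammar has 2 FIRST/FOLLOW conflicts (marked CONFLICT above).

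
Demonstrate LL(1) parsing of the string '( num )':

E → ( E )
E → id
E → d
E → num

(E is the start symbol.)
Stack is shown with the top on the left.

Stack    Input      Action
--------------------------
E $      ( num ) $  output E → ( E )
( E ) $  ( num ) $  match '('
E ) $    num ) $    output E → num
num ) $  num ) $    match 'num'
) $      ) $        match ')'
$        $          accept

The string is accepted.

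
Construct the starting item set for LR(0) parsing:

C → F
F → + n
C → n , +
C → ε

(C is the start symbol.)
First, augment the grammar with C' → C
I₀ = CLOSURE({ [C' → . C] }):
  [C' → . C] has the dot before C: add [C → . F], [C → . n , +], [C → .]
  [C → . F] has the dot before F: add [F → . + n]
No further items can be added.

I₀ = { [C → . F], [C → . n , +], [C → .], [C' → . C], [F → . + n] }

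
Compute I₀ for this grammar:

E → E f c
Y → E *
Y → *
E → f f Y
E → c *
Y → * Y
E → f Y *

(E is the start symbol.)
{ [E → . E f c], [E → . c *], [E → . f Y *], [E → . f f Y], [E' → . E] }

First, augment the grammar with E' → E
I₀ = CLOSURE({ [E' → . E] }):
  [E' → . E] has the dot before E: add [E → . E f c], [E → . f f Y], [E → . c *], [E → . f Y *]
No further items can be added.

I₀ = { [E → . E f c], [E → . c *], [E → . f Y *], [E → . f f Y], [E' → . E] }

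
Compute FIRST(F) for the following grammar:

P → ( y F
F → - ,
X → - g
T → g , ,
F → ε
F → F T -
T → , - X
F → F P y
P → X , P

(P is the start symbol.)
FIRST sets of the other non-terminals involved (by the same procedure, iterated to a fixed point):
  FIRST(T) = { ',', 'g' }
  FIRST(P) = { '(', '-' }

From F → - ,:
  - '-' is a terminal: add '-' and stop
From F → ε:
  - ε-production, so ε ∈ FIRST(F)
From F → F T -:
  - F is the symbol being defined: contributes nothing new
    F is nullable, so continue to the next symbol
  - T is a non-terminal: add FIRST(T) \ {ε} = { ',', 'g' }
    T is not nullable, so stop
From F → F P y:
  - F is the symbol being defined: contributes nothing new
    F is nullable, so continue to the next symbol
  - P is a non-terminal: add FIRST(P) \ {ε} = { '(', '-' }
    P is not nullable, so stop

Collecting: FIRST(F) = { '(', ',', '-', 'g', ε }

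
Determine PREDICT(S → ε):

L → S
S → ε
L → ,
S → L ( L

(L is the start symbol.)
{ $, '(' }

PREDICT(S → ε) = (FIRST(RHS) \ {ε}) ∪ (FOLLOW(S) if ε ∈ FIRST(RHS), i.e. RHS ⇒* ε)
The right-hand side is ε (FIRST(ε) = { ε }), so the predict set is FOLLOW(S) = { $, '(' }
PREDICT(S → ε) = { $, '(' }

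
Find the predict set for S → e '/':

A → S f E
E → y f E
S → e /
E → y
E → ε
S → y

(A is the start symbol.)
PREDICT(S → e '/') = (FIRST(RHS) \ {ε}) ∪ (FOLLOW(S) if ε ∈ FIRST(RHS), i.e. RHS ⇒* ε)
FIRST(e '/') = { 'e' }
ε ∉ FIRST(e '/'), so FOLLOW(S) is not added.
PREDICT(S → e '/') = { 'e' }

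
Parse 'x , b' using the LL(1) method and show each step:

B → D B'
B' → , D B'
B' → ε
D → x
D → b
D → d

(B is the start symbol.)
LL(1) parsing maintains a stack (initially the start symbol over $) and the input. At each step: if the stack top is a terminal, match it against the current input token; if it is a non-terminal N, replace it with the RHS of M[N, lookahead] (the unique production whose predict set contains the lookahead).

Stack is shown with the top on the left.

Stack     Input    Action
-------------------------
B $       x , b $  output B → D B'
D B' $    x , b $  output D → x
x B' $    x , b $  match 'x'
B' $      , b $    output B' → , D B'
, D B' $  , b $    match ','
D B' $    b $      output D → b
b B' $    b $      match 'b'
B' $      $        output B' → ε
$         $        accept

The string is accepted.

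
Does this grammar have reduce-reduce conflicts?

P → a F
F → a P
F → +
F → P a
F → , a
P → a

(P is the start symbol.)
A reduce-reduce conflict occurs when an LR(0) state has two complete items [A → α .] and [B → β .] — both call for a reduction, and with no lookahead the parser cannot choose between them.

Augment with P' → P and build the canonical LR(0) collection (I0 = CLOSURE({[P' → . P]}), then GOTO on every symbol after a dot until no new states appear). It has 11 states:
  I0: { [P → . a F], [P → . a], [P' → . P] }  — shift
  I1: { [P' → P .] }  — accept
  I2: { [F → . +], [F → . , a], [F → . P a], [F → . a P], [P → . a F], [P → . a], [P → a . F], [P → a .] }  — shift, reduce
  I3: { [F → + .] }  — reduce
  I4: { [F → , . a] }  — shift
  I5: { [P → a F .] }  — reduce
  I6: { [F → P . a] }  — shift
  I7: { [F → . +], [F → . , a], [F → . P a], [F → . a P], [F → a . P], [P → . a F], [P → . a], [P → a . F], [P → a .] }  — shift, reduce
  I8: { [F → P . a], [F → a P .] }  — shift, reduce
  I9: { [F → P a .] }  — reduce
  I10: { [F → , a .] }  — reduce

No state contains more than one complete item.

Answer: No reduce-reduce conflicts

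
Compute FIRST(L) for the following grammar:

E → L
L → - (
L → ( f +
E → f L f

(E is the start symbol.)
{ '(', '-' }

From L → - (:
  - '-' is a terminal: add '-' and stop
From L → ( f +:
  - '(' is a terminal: add '(' and stop

Collecting: FIRST(L) = { '(', '-' }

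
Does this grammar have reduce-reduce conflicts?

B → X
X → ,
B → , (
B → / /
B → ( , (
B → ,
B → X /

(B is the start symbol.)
A reduce-reduce conflict occurs when an LR(0) state has two complete items [A → α .] and [B → β .] — both call for a reduction, and with no lookahead the parser cannot choose between them.

Augment with B' → B and build the canonical LR(0) collection (I0 = CLOSURE({[B' → . B]}), then GOTO on every symbol after a dot until no new states appear). It has 11 states:
  I0: { [B → . ( , (], [B → . , (], [B → . ,], [B → . / /], [B → . X /], [B → . X], [B' → . B], [X → . ,] }  — shift
  I1: { [B → ( . , (] }  — shift
  I2: { [B → , . (], [B → , .], [X → , .] }  — shift, 2 reduces
  I3: { [B → / . /] }  — shift
  I4: { [B' → B .] }  — accept
  I5: { [B → X . /], [B → X .] }  — shift, reduce
  I6: { [B → X / .] }  — reduce
  I7: { [B → / / .] }  — reduce
  I8: { [B → , ( .] }  — reduce
  I9: { [B → ( , . (] }  — shift
  I10: { [B → ( , ( .] }  — reduce

I2 contains complete items [B → , .], [X → , .] — reduce-reduce conflict.

Answer: Yes — I2: [B → , .] vs [X → , .]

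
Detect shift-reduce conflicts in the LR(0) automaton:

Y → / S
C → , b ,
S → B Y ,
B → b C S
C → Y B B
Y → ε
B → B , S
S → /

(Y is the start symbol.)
A shift-reduce conflict occurs when an LR(0) state has both:
  - a complete (reduce) item [A → α .] (dot at the end), and
  - a shift item [B → β . c γ] (dot before a terminal).

Augment with Y' → Y and build the canonical LR(0) collection (I0 = CLOSURE({[Y' → . Y]}), then GOTO on every symbol after a dot until no new states appear). It has 19 states:
  I0: { [Y → . / S], [Y → .], [Y' → . Y] }  — shift, reduce
  I1: { [B → . B , S], [B → . b C S], [S → . /], [S → . B Y ,], [Y → / . S] }  — shift
  I2: { [Y' → Y .] }  — accept
  I3: { [S → / .] }  — reduce
  I4: { [B → B . , S], [S → B . Y ,], [Y → . / S], [Y → .] }  — shift, reduce
  I5: { [Y → / S .] }  — reduce
  I6: { [B → b . C S], [C → . , b ,], [C → . Y B B], [Y → . / S], [Y → .] }  — shift, reduce
  I7: { [C → , . b ,] }  — shift
  I8: { [B → . B , S], [B → . b C S], [B → b C . S], [S → . /], [S → . B Y ,] }  — shift
  I9: { [B → . B , S], [B → . b C S], [C → Y . B B] }  — shift
  I10: { [B → . B , S], [B → . b C S], [B → B . , S], [C → Y B . B] }  — shift
  I11: { [B → . B , S], [B → . b C S], [B → B , . S], [S → . /], [S → . B Y ,] }  — shift
  I12: { [B → B . , S], [C → Y B B .] }  — shift, reduce
  I13: { [B → B , S .] }  — reduce
  I14: { [B → b C S .] }  — reduce
  I15: { [C → , b . ,] }  — shift
  I16: { [C → , b , .] }  — reduce
  I17: { [S → B Y . ,] }  — shift
  I18: { [S → B Y , .] }  — reduce

I0 contains reduce item [Y → .] and shift item [Y → . / S] — shift-reduce conflict.
I4 contains reduce item [Y → .] and shift items [B → B . , S], [Y → . / S] — shift-reduce conflict.
I6 contains reduce item [Y → .] and shift items [C → . , b ,], [Y → . / S] — shift-reduce conflict.
I12 contains reduce item [C → Y B B .] and shift item [B → B . , S] — shift-reduce conflict.

Answer: Yes — I0: [Y → .] vs [Y → . / S]; I4: [Y → .] vs [B → B . , S]; I6: [Y → .] vs [C → . , b ,]; I12: [C → Y B B .] vs [B → B . , S]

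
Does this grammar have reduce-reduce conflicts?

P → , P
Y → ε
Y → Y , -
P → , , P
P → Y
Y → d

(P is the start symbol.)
Yes — I9: [P → , , P .] vs [P → , P .]

Augment with P' → P and build the canonical LR(0) collection (I0 = CLOSURE({[P' → . P]}), then GOTO on every symbol after a dot until no new states appear). It has 10 states:
  I0: { [P → . , , P], [P → . , P], [P → . Y], [P' → . P], [Y → . Y , -], [Y → . d], [Y → .] }  — shift, reduce
  I1: { [P → , . , P], [P → , . P], [P → . , , P], [P → . , P], [P → . Y], [Y → . Y , -], [Y → . d], [Y → .] }  — shift, reduce
  I2: { [P' → P .] }  — accept
  I3: { [P → Y .], [Y → Y . , -] }  — shift, reduce
  I4: { [Y → d .] }  — reduce
  I5: { [Y → Y , . -] }  — shift
  I6: { [Y → Y , - .] }  — reduce
  I7: { [P → , , . P], [P → , . , P], [P → , . P], [P → . , , P], [P → . , P], [P → . Y], [Y → . Y , -], [Y → . d], [Y → .] }  — shift, reduce
  I8: { [P → , P .] }  — reduce
  I9: { [P → , , P .], [P → , P .] }  — 2 reduces

I9 contains complete items [P → , , P .], [P → , P .] — reduce-reduce conflict.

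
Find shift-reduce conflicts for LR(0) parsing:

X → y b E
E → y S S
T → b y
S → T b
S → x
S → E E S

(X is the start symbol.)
A shift-reduce conflict occurs when an LR(0) state has both:
  - a complete (reduce) item [A → α .] (dot at the end), and
  - a shift item [B → β . c γ] (dot before a terminal).

Augment with X' → X and build the canonical LR(0) collection (I0 = CLOSURE({[X' → . X]}), then GOTO on every symbol after a dot until no new states appear). It has 16 states:
  I0: { [X → . y b E], [X' → . X] }  — shift
  I1: { [X' → X .] }  — accept
  I2: { [X → y . b E] }  — shift
  I3: { [E → . y S S], [X → y b . E] }  — shift
  I4: { [X → y b E .] }  — reduce
  I5: { [E → . y S S], [E → y . S S], [S → . E E S], [S → . T b], [S → . x], [T → . b y] }  — shift
  I6: { [E → . y S S], [S → E . E S] }  — shift
  I7: { [E → . y S S], [E → y S . S], [S → . E E S], [S → . T b], [S → . x], [T → . b y] }  — shift
  I8: { [S → T . b] }  — shift
  I9: { [T → b . y] }  — shift
  I10: { [S → x .] }  — reduce
  I11: { [T → b y .] }  — reduce
  I12: { [S → T b .] }  — reduce
  I13: { [E → y S S .] }  — reduce
  I14: { [E → . y S S], [S → . E E S], [S → . T b], [S → . x], [S → E E . S], [T → . b y] }  — shift
  I15: { [S → E E S .] }  — reduce

No state contains both a complete item and a shift item.

Answer: No shift-reduce conflicts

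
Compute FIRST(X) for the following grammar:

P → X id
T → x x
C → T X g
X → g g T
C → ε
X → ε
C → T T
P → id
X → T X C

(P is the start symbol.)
FIRST sets of the other non-terminals involved (by the same procedure, iterated to a fixed point):
  FIRST(T) = { 'x' }

From X → g g T:
  - g is a terminal: add 'g' and stop
From X → ε:
  - ε-production, so ε ∈ FIRST(X)
From X → T X C:
  - T is a non-terminal: add FIRST(T) \ {ε} = { 'x' }
    T is not nullable, so stop

Collecting: FIRST(X) = { 'g', 'x', ε }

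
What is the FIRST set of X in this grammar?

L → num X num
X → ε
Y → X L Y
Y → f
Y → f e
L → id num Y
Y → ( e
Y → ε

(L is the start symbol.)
To compute FIRST(X), examine every production with X on the left-hand side, reading each right-hand side left to right until a non-nullable symbol is reached.

From X → ε:
  - ε-production, so ε ∈ FIRST(X)

Collecting: FIRST(X) = { ε }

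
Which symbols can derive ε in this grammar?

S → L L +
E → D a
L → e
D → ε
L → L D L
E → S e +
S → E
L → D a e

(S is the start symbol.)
{ 'D' }

A non-terminal is nullable if it can derive ε (the empty string): either it has an ε-production, or it has a production whose right-hand side consists entirely of nullable non-terminals.

ε-productions: D → ε
So D is immediately nullable.
No further non-terminal can be added: every production for the remaining non-terminals contains a terminal or a non-nullable non-terminal.
Nullable = { 'D' }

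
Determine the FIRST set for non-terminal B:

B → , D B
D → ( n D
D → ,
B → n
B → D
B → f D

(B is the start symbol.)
{ '(', ',', 'f', 'n' }

To compute FIRST(B), examine every production with B on the left-hand side, reading each right-hand side left to right until a non-nullable symbol is reached.

FIRST sets of the other non-terminals involved (by the same procedure, iterated to a fixed point):
  FIRST(D) = { '(', ',' }

From B → , D B:
  - ',' is a terminal: add ',' and stop
From B → n:
  - n is a terminal: add 'n' and stop
From B → D:
  - D is a non-terminal: add FIRST(D) \ {ε} = { '(', ',' }
    D is not nullable, so stop
From B → f D:
  - f is a terminal: add 'f' and stop

Collecting: FIRST(B) = { '(', ',', 'f', 'n' }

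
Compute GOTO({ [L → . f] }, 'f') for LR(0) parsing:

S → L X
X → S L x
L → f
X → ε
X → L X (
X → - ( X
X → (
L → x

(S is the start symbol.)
{ [L → f .] }

GOTO(I, 'f') = CLOSURE({ [A → αX.β] : [A → α.Xβ] ∈ I, X = 'f' })

Items with dot before 'f', with the dot advanced:
  [L → . f] → [L → f .]
Closure adds nothing (no advanced item has the dot before a non-terminal).

GOTO = { [L → f .] }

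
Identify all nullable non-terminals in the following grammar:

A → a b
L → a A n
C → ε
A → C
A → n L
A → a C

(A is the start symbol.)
{ 'A', 'C' }

A non-terminal is nullable if it can derive ε (the empty string): either it has an ε-production, or it has a production whose right-hand side consists entirely of nullable non-terminals.

ε-productions: C → ε
So C is immediately nullable.
A → C: every symbol on the right is nullable, so A is nullable too.
No further non-terminal can be added: every production for the remaining non-terminals contains a terminal or a non-nullable non-terminal.
Nullable = { 'A', 'C' }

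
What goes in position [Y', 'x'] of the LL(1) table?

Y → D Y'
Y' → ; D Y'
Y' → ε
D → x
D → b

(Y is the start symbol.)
Empty (error entry)

To find M[Y', 'x'], we find productions for Y' where 'x' is in the predict set (PREDICT(N → α) = (FIRST(α) \ {ε}) ∪ (FOLLOW(N) if α ⇒* ε)).

Relevant sets:
  FOLLOW(Y') = { $ }

Y' → ; D Y': PREDICT = { ';' }
Y' → ε: PREDICT = { $ }

M[Y', 'x'] is empty (no production applies)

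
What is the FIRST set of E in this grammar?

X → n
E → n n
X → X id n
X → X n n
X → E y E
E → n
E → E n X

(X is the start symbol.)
{ 'n' }

To compute FIRST(E), examine every production with E on the left-hand side, reading each right-hand side left to right until a non-nullable symbol is reached.

From E → n n:
  - n is a terminal: add 'n' and stop
From E → n:
  - n is a terminal: add 'n' and stop
From E → E n X:
  - E is the symbol being defined: contributes nothing new
    E is not nullable, so stop

Collecting: FIRST(E) = { 'n' }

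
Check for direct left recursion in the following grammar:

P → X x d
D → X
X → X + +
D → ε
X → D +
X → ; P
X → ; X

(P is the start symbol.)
Direct left recursion occurs when N → N α for some non-terminal N (the right-hand side begins with the left-hand side itself).

P → X x d: starts with X
D → X: starts with X
X → X + +: LEFT RECURSIVE (starts with X)
D → ε: starts with ε
X → D +: starts with D
X → ; P: starts with ';'
X → ; X: starts with ';'

The grammar has direct left recursion on: X.

Answer: Yes, X is left-recursive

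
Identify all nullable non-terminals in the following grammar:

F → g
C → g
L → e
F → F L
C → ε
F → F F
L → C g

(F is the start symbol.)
{ 'C' }

ε-productions: C → ε
So C is immediately nullable.
No further non-terminal can be added: every production for the remaining non-terminals contains a terminal or a non-nullable non-terminal.
Nullable = { 'C' }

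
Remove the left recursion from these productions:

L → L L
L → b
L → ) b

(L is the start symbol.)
L → b L'
L → ) b L'
L' → L L'
L' → ε

L is directly left-recursive. The standard transformation for
  A → A α₁ | ... | A α_m | β₁ | ... | β_n
is
  A  → β₁ A' | ... | β_n A'
  A' → α₁ A' | ... | α_m A' | ε

L → b becomes L → b L'
L → ) b becomes L → ) b L'
L → L L becomes L' → L L'
Add L' → ε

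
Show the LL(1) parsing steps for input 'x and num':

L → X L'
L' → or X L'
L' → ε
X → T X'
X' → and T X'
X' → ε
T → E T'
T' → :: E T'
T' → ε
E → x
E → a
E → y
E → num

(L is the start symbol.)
LL(1) parsing maintains a stack (initially the start symbol over $) and the input. At each step: if the stack top is a terminal, match it against the current input token; if it is a non-terminal N, replace it with the RHS of M[N, lookahead] (the unique production whose predict set contains the lookahead).

Stack is shown with the top on the left.

Stack           Input        Action
-----------------------------------
L $             x and num $  output L → X L'
X L' $          x and num $  output X → T X'
T X' L' $       x and num $  output T → E T'
E T' X' L' $    x and num $  output E → x
x T' X' L' $    x and num $  match 'x'
T' X' L' $      and num $    output T' → ε
X' L' $         and num $    output X' → and T X'
and T X' L' $   and num $    match 'and'
T X' L' $       num $        output T → E T'
E T' X' L' $    num $        output E → num
num T' X' L' $  num $        match 'num'
T' X' L' $      $            output T' → ε
X' L' $         $            output X' → ε
L' $            $            output L' → ε
$               $            accept

The string is accepted.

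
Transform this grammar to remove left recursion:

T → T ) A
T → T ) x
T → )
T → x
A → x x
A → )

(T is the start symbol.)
T → ) T'
T → x T'
T' → ) A T'
T' → ) x T'
T' → ε
A → x x
A → )

T is directly left-recursive. The standard transformation for
  A → A α₁ | ... | A α_m | β₁ | ... | β_n
is
  A  → β₁ A' | ... | β_n A'
  A' → α₁ A' | ... | α_m A' | ε

T → ) becomes T → ) T'
T → x becomes T → x T'
T → T ) A becomes T' → ) A T'
T → T ) x becomes T' → ) x T'
Add T' → ε

Productions for other non-terminals are unchanged:
  A → x x
  A → )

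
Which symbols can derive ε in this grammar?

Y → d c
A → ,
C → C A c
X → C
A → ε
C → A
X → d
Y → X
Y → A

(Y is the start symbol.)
{ 'A', 'C', 'X', 'Y' }

ε-productions: A → ε
So A is immediately nullable.
C → A: every symbol on the right is nullable, so C is nullable too.
Y → A: every symbol on the right is nullable, so Y is nullable too.
X → C: every symbol on the right is nullable, so X is nullable too.
Every non-terminal is now nullable.
Nullable = { 'A', 'C', 'X', 'Y' }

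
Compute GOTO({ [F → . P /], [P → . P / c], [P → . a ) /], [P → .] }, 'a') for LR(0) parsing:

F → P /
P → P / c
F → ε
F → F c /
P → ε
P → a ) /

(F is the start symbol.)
GOTO(I, 'a') = CLOSURE({ [A → αX.β] : [A → α.Xβ] ∈ I, X = 'a' })

Items with dot before 'a', with the dot advanced:
  [P → . a ) /] → [P → a . ) /]
Closure adds nothing (no advanced item has the dot before a non-terminal).

GOTO = { [P → a . ) /] }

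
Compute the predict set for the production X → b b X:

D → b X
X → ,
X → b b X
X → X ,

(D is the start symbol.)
{ 'b' }

PREDICT(X → b b X) = (FIRST(RHS) \ {ε}) ∪ (FOLLOW(X) if ε ∈ FIRST(RHS), i.e. RHS ⇒* ε)
FIRST(b b X) = { 'b' }
ε ∉ FIRST(b b X), so FOLLOW(X) is not added.
PREDICT(X → b b X) = { 'b' }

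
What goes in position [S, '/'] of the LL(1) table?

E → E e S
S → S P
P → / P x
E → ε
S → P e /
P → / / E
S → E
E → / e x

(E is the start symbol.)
To find M[S, '/'], we find productions for S where '/' is in the predict set (PREDICT(N → α) = (FIRST(α) \ {ε}) ∪ (FOLLOW(N) if α ⇒* ε)).

Relevant sets:
  FIRST(S) = { '/', 'e', ε }
  FIRST(P) = { '/' }
  FIRST(E) = { '/', 'e', ε }
  FOLLOW(S) = { $, '/', 'e', 'x' }

S → S P: PREDICT = { '/', 'e' }
  '/' is in predict set, so this production goes in M[S, '/']
S → P e /: PREDICT = { '/' }
  '/' is in predict set, so this production goes in M[S, '/']
S → E: PREDICT = { $, '/', 'e', 'x' }
  '/' is in predict set, so this production goes in M[S, '/']

M[S, '/'] = S → S P, S → P e /, S → E  (a multiply-defined cell — the grammar is not LL(1))

Answer: S → S P, S → P e /, S → E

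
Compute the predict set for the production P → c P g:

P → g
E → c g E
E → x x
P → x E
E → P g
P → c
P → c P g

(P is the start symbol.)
PREDICT(P → c P g) = (FIRST(RHS) \ {ε}) ∪ (FOLLOW(P) if ε ∈ FIRST(RHS), i.e. RHS ⇒* ε)
FIRST(c P g) = { 'c' }
ε ∉ FIRST(c P g), so FOLLOW(P) is not added.
PREDICT(P → c P g) = { 'c' }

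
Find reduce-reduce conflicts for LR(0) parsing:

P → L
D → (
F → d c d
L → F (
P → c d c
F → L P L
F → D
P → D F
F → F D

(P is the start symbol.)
Yes — I15: [D → ( .] vs [L → F ( .]

Augment with P' → P and build the canonical LR(0) collection (I0 = CLOSURE({[P' → . P]}), then GOTO on every symbol after a dot until no new states appear). It has 19 states:
  I0: { [D → . (], [F → . D], [F → . F D], [F → . L P L], [F → . d c d], [L → . F (], [P → . D F], [P → . L], [P → . c d c], [P' → . P] }  — shift
  I1: { [D → ( .] }  — reduce
  I2: { [D → . (], [F → . D], [F → . F D], [F → . L P L], [F → . d c d], [F → D .], [L → . F (], [P → D . F] }  — shift, reduce
  I3: { [D → . (], [F → F . D], [L → F . (] }  — shift
  I4: { [D → . (], [F → . D], [F → . F D], [F → . L P L], [F → . d c d], [F → L . P L], [L → . F (], [P → . D F], [P → . L], [P → . c d c], [P → L .] }  — shift, reduce
  I5: { [P' → P .] }  — accept
  I6: { [P → c . d c] }  — shift
  I7: { [F → d . c d] }  — shift
  I8: { [F → d c . d] }  — shift
  I9: { [F → d c d .] }  — reduce
  I10: { [P → c d . c] }  — shift
  I11: { [P → c d c .] }  — reduce
  I12: { [D → . (], [F → . D], [F → . F D], [F → . L P L], [F → . d c d], [F → L P . L], [L → . F (] }  — shift
  I13: { [F → D .] }  — reduce
  I14: { [D → . (], [F → . D], [F → . F D], [F → . L P L], [F → . d c d], [F → L . P L], [F → L P L .], [L → . F (], [P → . D F], [P → . L], [P → . c d c] }  — shift, reduce
  I15: { [D → ( .], [L → F ( .] }  — 2 reduces
  I16: { [F → F D .] }  — reduce
  I17: { [D → . (], [F → F . D], [L → F . (], [P → D F .] }  — shift, reduce
  I18: { [D → . (], [F → . D], [F → . F D], [F → . L P L], [F → . d c d], [F → L . P L], [L → . F (], [P → . D F], [P → . L], [P → . c d c] }  — shift

I15 contains complete items [D → ( .], [L → F ( .] — reduce-reduce conflict.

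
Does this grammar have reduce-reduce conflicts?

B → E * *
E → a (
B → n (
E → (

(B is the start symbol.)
Augment with B' → B and build the canonical LR(0) collection (I0 = CLOSURE({[B' → . B]}), then GOTO on every symbol after a dot until no new states appear). It has 10 states:
  I0: { [B → . E * *], [B → . n (], [B' → . B], [E → . (], [E → . a (] }  — shift
  I1: { [E → ( .] }  — reduce
  I2: { [B' → B .] }  — accept
  I3: { [B → E . * *] }  — shift
  I4: { [E → a . (] }  — shift
  I5: { [B → n . (] }  — shift
  I6: { [B → n ( .] }  — reduce
  I7: { [E → a ( .] }  — reduce
  I8: { [B → E * . *] }  — shift
  I9: { [B → E * * .] }  — reduce

No state contains more than one complete item.

Answer: No reduce-reduce conflicts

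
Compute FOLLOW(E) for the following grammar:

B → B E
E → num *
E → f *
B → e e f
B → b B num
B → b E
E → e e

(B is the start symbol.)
{ $, 'e', 'f', 'num' }

In B → B E: E is at the end, add FOLLOW(B)
In B → b E: E is at the end, add FOLLOW(B)

The FOLLOW sets referred to above (computed the same way, to a fixed point):
  FOLLOW(B) = { $, 'e', 'f', 'num' }

Taking the union: FOLLOW(E) = { $, 'e', 'f', 'num' }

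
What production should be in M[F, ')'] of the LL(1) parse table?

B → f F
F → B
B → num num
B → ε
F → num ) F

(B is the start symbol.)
Empty (error entry)

To find M[F, ')'], we find productions for F where ')' is in the predict set (PREDICT(N → α) = (FIRST(α) \ {ε}) ∪ (FOLLOW(N) if α ⇒* ε)).

Relevant sets:
  FIRST(B) = { 'f', 'num', ε }
  FOLLOW(F) = { $ }

F → B: PREDICT = { $, 'f', 'num' }
F → num ) F: PREDICT = { 'num' }

M[F, ')'] is empty (no production applies)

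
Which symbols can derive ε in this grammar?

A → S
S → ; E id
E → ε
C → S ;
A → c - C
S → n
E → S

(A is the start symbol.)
A non-terminal is nullable if it can derive ε (the empty string): either it has an ε-production, or it has a production whose right-hand side consists entirely of nullable non-terminals.

ε-productions: E → ε
So E is immediately nullable.
No further non-terminal can be added: every production for the remaining non-terminals contains a terminal or a non-nullable non-terminal.
Nullable = { 'E' }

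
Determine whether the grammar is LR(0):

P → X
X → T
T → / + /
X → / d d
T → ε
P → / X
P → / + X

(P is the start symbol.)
No. Shift-reduce conflict between [T → .] and [P → . / + X]

Augment with P' → P and build the canonical LR(0) collection (I0 = CLOSURE({[P' → . P]}), then GOTO on every symbol after a dot until no new states appear). It has 14 states:
  I0: { [P → . / + X], [P → . / X], [P → . X], [P' → . P], [T → . / + /], [T → .], [X → . / d d], [X → . T] }  — shift, reduce
  I1: { [P → / . + X], [P → / . X], [T → . / + /], [T → .], [T → / . + /], [X → . / d d], [X → . T], [X → / . d d] }  — shift, reduce
  I2: { [P' → P .] }  — accept
  I3: { [X → T .] }  — reduce
  I4: { [P → X .] }  — reduce
  I5: { [P → / + . X], [T → . / + /], [T → .], [T → / + . /], [X → . / d d], [X → . T] }  — shift, reduce
  I6: { [T → / . + /], [X → / . d d] }  — shift
  I7: { [P → / X .] }  — reduce
  I8: { [X → / d . d] }  — shift
  I9: { [X → / d d .] }  — reduce
  I10: { [T → / + . /] }  — shift
  I11: { [T → / + / .] }  — reduce
  I12: { [T → / + / .], [T → / . + /], [X → / . d d] }  — shift, reduce
  I13: { [P → / + X .] }  — reduce

Conflict in state I0:
  Shift-reduce conflict between [T → .] and [P → . / + X]
So the grammar is NOT LR(0).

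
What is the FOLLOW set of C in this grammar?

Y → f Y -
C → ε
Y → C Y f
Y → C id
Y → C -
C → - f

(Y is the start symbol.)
{ '-', 'f', 'id' }

In Y → C Y f: C is followed by Y f, add FIRST(Y f) \ {ε} = { '-', 'f', 'id' }
In Y → C id: C is followed by id, add FIRST(id) \ {ε} = { 'id' }
In Y → C -: C is followed by '-', add FIRST('-') \ {ε} = { '-' }

Taking the union: FOLLOW(C) = { '-', 'f', 'id' }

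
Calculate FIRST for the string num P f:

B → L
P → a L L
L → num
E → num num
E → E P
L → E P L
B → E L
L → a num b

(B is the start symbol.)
{ 'num' }

To compute FIRST(num P f), process the symbols left to right:
Symbol num is a terminal. Add 'num' and stop.
FIRST(num P f) = { 'num' }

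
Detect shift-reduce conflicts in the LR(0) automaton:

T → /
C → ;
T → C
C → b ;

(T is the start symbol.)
A shift-reduce conflict occurs when an LR(0) state has both:
  - a complete (reduce) item [A → α .] (dot at the end), and
  - a shift item [B → β . c γ] (dot before a terminal).

Augment with T' → T and build the canonical LR(0) collection (I0 = CLOSURE({[T' → . T]}), then GOTO on every symbol after a dot until no new states appear). It has 7 states:
  I0: { [C → . ;], [C → . b ;], [T → . /], [T → . C], [T' → . T] }  — shift
  I1: { [T → / .] }  — reduce
  I2: { [C → ; .] }  — reduce
  I3: { [T → C .] }  — reduce
  I4: { [T' → T .] }  — accept
  I5: { [C → b . ;] }  — shift
  I6: { [C → b ; .] }  — reduce

No state contains both a complete item and a shift item.

Answer: No shift-reduce conflicts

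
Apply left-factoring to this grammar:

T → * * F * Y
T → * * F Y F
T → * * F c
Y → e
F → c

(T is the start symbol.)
T → * * F T'
T' → * Y
T' → Y F
T' → c
Y → e
F → c

Left-factoring transforms A → αβ₁ | αβ₂ into A → αA' and A' → β₁ | β₂
(α is the longest common prefix among the alternatives). Repeat until
no nonterminal has two alternatives with a common prefix.

Round 1: T has alternatives sharing prefix '* * F'. Introduce T': T → * * F T'
  Add: T' → * Y
  Add: T' → Y F
  Add: T' → c

No remaining common prefixes — done.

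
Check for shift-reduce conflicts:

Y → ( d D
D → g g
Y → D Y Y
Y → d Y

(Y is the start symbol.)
A shift-reduce conflict occurs when an LR(0) state has both:
  - a complete (reduce) item [A → α .] (dot at the end), and
  - a shift item [B → β . c γ] (dot before a terminal).

Augment with Y' → Y and build the canonical LR(0) collection (I0 = CLOSURE({[Y' → . Y]}), then GOTO on every symbol after a dot until no new states appear). It has 12 states:
  I0: { [D → . g g], [Y → . ( d D], [Y → . D Y Y], [Y → . d Y], [Y' → . Y] }  — shift
  I1: { [Y → ( . d D] }  — shift
  I2: { [D → . g g], [Y → . ( d D], [Y → . D Y Y], [Y → . d Y], [Y → D . Y Y] }  — shift
  I3: { [Y' → Y .] }  — accept
  I4: { [D → . g g], [Y → . ( d D], [Y → . D Y Y], [Y → . d Y], [Y → d . Y] }  — shift
  I5: { [D → g . g] }  — shift
  I6: { [D → g g .] }  — reduce
  I7: { [Y → d Y .] }  — reduce
  I8: { [D → . g g], [Y → . ( d D], [Y → . D Y Y], [Y → . d Y], [Y → D Y . Y] }  — shift
  I9: { [Y → D Y Y .] }  — reduce
  I10: { [D → . g g], [Y → ( d . D] }  — shift
  I11: { [Y → ( d D .] }  — reduce

No state contains both a complete item and a shift item.

Answer: No shift-reduce conflicts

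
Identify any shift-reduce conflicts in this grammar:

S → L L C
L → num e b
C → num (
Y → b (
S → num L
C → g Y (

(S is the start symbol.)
A shift-reduce conflict occurs when an LR(0) state has both:
  - a complete (reduce) item [A → α .] (dot at the end), and
  - a shift item [B → β . c γ] (dot before a terminal).

Augment with S' → S and build the canonical LR(0) collection (I0 = CLOSURE({[S' → . S]}), then GOTO on every symbol after a dot until no new states appear). It has 17 states:
  I0: { [L → . num e b], [S → . L L C], [S → . num L], [S' → . S] }  — shift
  I1: { [L → . num e b], [S → L . L C] }  — shift
  I2: { [S' → S .] }  — accept
  I3: { [L → . num e b], [L → num . e b], [S → num . L] }  — shift
  I4: { [S → num L .] }  — reduce
  I5: { [L → num e . b] }  — shift
  I6: { [L → num . e b] }  — shift
  I7: { [L → num e b .] }  — reduce
  I8: { [C → . g Y (], [C → . num (], [S → L L . C] }  — shift
  I9: { [S → L L C .] }  — reduce
  I10: { [C → g . Y (], [Y → . b (] }  — shift
  I11: { [C → num . (] }  — shift
  I12: { [C → num ( .] }  — reduce
  I13: { [C → g Y . (] }  — shift
  I14: { [Y → b . (] }  — shift
  I15: { [Y → b ( .] }  — reduce
  I16: { [C → g Y ( .] }  — reduce

No state contains both a complete item and a shift item.

Answer: No shift-reduce conflicts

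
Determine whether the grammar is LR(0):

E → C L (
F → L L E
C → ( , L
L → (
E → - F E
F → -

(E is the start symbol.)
Yes, the grammar is LR(0)

A grammar is LR(0) if no state in the canonical LR(0) collection has:
  - both a shift item (dot before a terminal) and a complete item (shift-reduce conflict), or
  - two or more complete items (reduce-reduce conflict; the accept item [E' → E .] counts as a complete item here).

Augment with E' → E and build the canonical LR(0) collection (I0 = CLOSURE({[E' → . E]}), then GOTO on every symbol after a dot until no new states appear). It has 16 states:
  I0: { [C → . ( , L], [E → . - F E], [E → . C L (], [E' → . E] }  — shift
  I1: { [C → ( . , L] }  — shift
  I2: { [E → - . F E], [F → . -], [F → . L L E], [L → . (] }  — shift
  I3: { [E → C . L (], [L → . (] }  — shift
  I4: { [E' → E .] }  — accept
  I5: { [L → ( .] }  — reduce
  I6: { [E → C L . (] }  — shift
  I7: { [E → C L ( .] }  — reduce
  I8: { [F → - .] }  — reduce
  I9: { [C → . ( , L], [E → - F . E], [E → . - F E], [E → . C L (] }  — shift
  I10: { [F → L . L E], [L → . (] }  — shift
  I11: { [C → . ( , L], [E → . - F E], [E → . C L (], [F → L L . E] }  — shift
  I12: { [F → L L E .] }  — reduce
  I13: { [E → - F E .] }  — reduce
  I14: { [C → ( , . L], [L → . (] }  — shift
  I15: { [C → ( , L .] }  — reduce

Every state is either a pure shift/goto state or contains exactly one complete item and nothing to shift — no conflicts. The grammar is LR(0).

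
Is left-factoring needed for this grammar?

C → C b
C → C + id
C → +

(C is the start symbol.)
Left-factoring is needed when two productions for the same non-terminal
share a common prefix on the right-hand side.

Productions for C:
  C → C b
  C → C + id
  C → +

Found common prefix 'C' in productions for C

Answer: Yes, C has productions with common prefix 'C'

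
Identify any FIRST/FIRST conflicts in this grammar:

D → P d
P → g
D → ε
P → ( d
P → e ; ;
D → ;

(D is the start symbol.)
FIRST sets of the non-terminals at (or reachable through a nullable prefix from) the front of some alternative:
  FIRST(P) = { '(', 'e', 'g' }

Productions for D:
  D → P d: FIRST = { '(', 'e', 'g' }
  D → ε: FIRST = { ε }
  D → ;: FIRST = { ';' }
Productions for P:
  P → g: FIRST = { 'g' }
  P → ( d: FIRST = { '(' }
  P → e ; ;: FIRST = { 'e' }

All alternatives of each non-terminal have pairwise disjoint FIRST sets.

Answer: No FIRST/FIRST conflicts.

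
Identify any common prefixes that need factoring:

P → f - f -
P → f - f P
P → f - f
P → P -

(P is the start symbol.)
Left-factoring is needed when two productions for the same non-terminal
share a common prefix on the right-hand side.

Productions for P:
  P → f - f -
  P → f - f P
  P → f - f
  P → P -

Found common prefix 'f - f' in productions for P

Answer: Yes, P has productions with common prefix 'f - f'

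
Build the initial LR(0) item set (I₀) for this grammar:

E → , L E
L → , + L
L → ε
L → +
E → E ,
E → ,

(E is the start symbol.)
{ [E → . , L E], [E → . ,], [E → . E ,], [E' → . E] }

First, augment the grammar with E' → E
I₀ = CLOSURE({ [E' → . E] }):
  [E' → . E] has the dot before E: add [E → . , L E], [E → . E ,], [E → . ,]
No further items can be added.

I₀ = { [E → . , L E], [E → . ,], [E → . E ,], [E' → . E] }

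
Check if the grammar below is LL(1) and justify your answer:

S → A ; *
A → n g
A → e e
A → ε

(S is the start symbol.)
A grammar is LL(1) if for each non-terminal N with multiple productions, the predict sets of those productions are pairwise disjoint, where PREDICT(N → α) = (FIRST(α) \ {ε}) ∪ (FOLLOW(N) if α ⇒* ε).

Relevant sets:
  FOLLOW(A) = { ';' }

For A:
  PREDICT(A → n g) = { 'n' }
  PREDICT(A → e e) = { 'e' }
  PREDICT(A → ε) = { ';' }
S has a single production, so nothing to check there.

All predict sets are disjoint. The grammar IS LL(1).

Answer: Yes, the grammar is LL(1).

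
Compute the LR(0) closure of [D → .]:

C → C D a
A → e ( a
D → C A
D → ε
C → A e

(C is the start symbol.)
{ [D → .] }

To compute CLOSURE, for each item [A → α.Bβ] where B is a non-terminal, add [B → .γ] for all productions B → γ; repeat for the newly added items until nothing changes.

Start with: [D → .]
The dot is at the end, so nothing is added.

CLOSURE = { [D → .] }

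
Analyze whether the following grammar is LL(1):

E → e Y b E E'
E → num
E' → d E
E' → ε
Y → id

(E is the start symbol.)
Relevant sets:
  FOLLOW(E') = { $, 'd' }

For E:
  PREDICT(E → e Y b E E') = { 'e' }
  PREDICT(E → num) = { 'num' }
For E':
  PREDICT(E' → d E) = { 'd' }
  PREDICT(E' → ε) = { $, 'd' }
Y has a single production, so nothing to check there.

Conflict found: Predict set conflict for E': { 'd' }
The grammar is NOT LL(1).

Answer: No. Predict set conflict for E': { 'd' }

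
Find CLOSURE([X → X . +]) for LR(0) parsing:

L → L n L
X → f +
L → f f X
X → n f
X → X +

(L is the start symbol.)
To compute CLOSURE, for each item [A → α.Bβ] where B is a non-terminal, add [B → .γ] for all productions B → γ; repeat for the newly added items until nothing changes.

Start with: [X → X . +]
The dot precedes the terminal '+', so nothing is added.

CLOSURE = { [X → X . +] }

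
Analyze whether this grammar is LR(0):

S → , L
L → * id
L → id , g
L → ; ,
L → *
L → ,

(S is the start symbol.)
No. Shift-reduce conflict between [L → * .] and [L → * . id]

Augment with S' → S and build the canonical LR(0) collection (I0 = CLOSURE({[S' → . S]}), then GOTO on every symbol after a dot until no new states appear). It has 12 states:
  I0: { [S → . , L], [S' → . S] }  — shift
  I1: { [L → . * id], [L → . *], [L → . ,], [L → . ; ,], [L → . id , g], [S → , . L] }  — shift
  I2: { [S' → S .] }  — accept
  I3: { [L → * . id], [L → * .] }  — shift, reduce
  I4: { [L → , .] }  — reduce
  I5: { [L → ; . ,] }  — shift
  I6: { [S → , L .] }  — reduce
  I7: { [L → id . , g] }  — shift
  I8: { [L → id , . g] }  — shift
  I9: { [L → id , g .] }  — reduce
  I10: { [L → ; , .] }  — reduce
  I11: { [L → * id .] }  — reduce

Conflict in state I3:
  Shift-reduce conflict between [L → * .] and [L → * . id]
So the grammar is NOT LR(0).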